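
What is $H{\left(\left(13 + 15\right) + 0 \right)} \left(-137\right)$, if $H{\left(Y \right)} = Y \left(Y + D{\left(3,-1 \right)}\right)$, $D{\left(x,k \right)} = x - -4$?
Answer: $-134260$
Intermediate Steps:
$D{\left(x,k \right)} = 4 + x$ ($D{\left(x,k \right)} = x + 4 = 4 + x$)
$H{\left(Y \right)} = Y \left(7 + Y\right)$ ($H{\left(Y \right)} = Y \left(Y + \left(4 + 3\right)\right) = Y \left(Y + 7\right) = Y \left(7 + Y\right)$)
$H{\left(\left(13 + 15\right) + 0 \right)} \left(-137\right) = \left(\left(13 + 15\right) + 0\right) \left(7 + \left(\left(13 + 15\right) + 0\right)\right) \left(-137\right) = \left(28 + 0\right) \left(7 + \left(28 + 0\right)\right) \left(-137\right) = 28 \left(7 + 28\right) \left(-137\right) = 28 \cdot 35 \left(-137\right) = 980 \left(-137\right) = -134260$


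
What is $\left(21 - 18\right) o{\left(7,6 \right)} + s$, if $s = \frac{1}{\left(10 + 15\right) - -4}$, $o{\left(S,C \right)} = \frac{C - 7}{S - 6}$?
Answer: $- \frac{86}{29} \approx -2.9655$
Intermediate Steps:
$o{\left(S,C \right)} = \frac{-7 + C}{-6 + S}$
$s = \frac{1}{29}$ ($s = \frac{1}{25 + \left(8 - 4\right)} = \frac{1}{25 + 4} = \frac{1}{29} \approx 0.034483$)
$\left(21 - 18\right) o{\left(7,6 \right)} + s = \left(21 - 18\right) \frac{-7 + 6}{-6 + 7} + \frac{1}{29} = 3 \cdot 1^{-1} \left(-1\right) + \frac{1}{29} = 3 \cdot 1 \left(-1\right) + \frac{1}{29} = 3 \left(-1\right) + \frac{1}{29} = -3 + \frac{1}{29} = - \frac{86}{29}$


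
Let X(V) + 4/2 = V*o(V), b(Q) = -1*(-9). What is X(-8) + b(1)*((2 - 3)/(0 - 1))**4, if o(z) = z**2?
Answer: -505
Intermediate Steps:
b(Q) = 9
X(V) = -2 + V**3 (X(V) = -2 + V*V**2 = -2 + V**3)
X(-8) + b(1)*((2 - 3)/(0 - 1))**4 = (-2 + (-8)**3) + 9*((2 - 3)/(0 - 1))**4 = (-2 - 512) + 9*(-1/(-1))**4 = -514 + 9*(-1*(-1))**4 = -514 + 9*1**4 = -514 + 9*1 = -514 + 9 = -505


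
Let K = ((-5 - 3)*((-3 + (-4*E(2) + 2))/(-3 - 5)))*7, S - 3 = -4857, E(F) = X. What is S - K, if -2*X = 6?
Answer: -4931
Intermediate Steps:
X = -3 (X = -½*6 = -3)
E(F) = -3
S = -4854 (S = 3 - 4857 = -4854)
K = 77 (K = ((-5 - 3)*((-3 + (-4*(-3) + 2))/(-3 - 5)))*7 = -8*(-3 + (12 + 2))/(-8)*7 = -8*(-3 + 14)*(-1)/8*7 = -88*(-1)/8*7 = -8*(-11/8)*7 = 11*7 = 77)
S - K = -4854 - 1*77 = -4854 - 77 = -4931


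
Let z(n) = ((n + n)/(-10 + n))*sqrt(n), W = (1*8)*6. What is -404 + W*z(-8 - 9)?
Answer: -404 + 544*I*sqrt(17)/9 ≈ -404.0 + 249.22*I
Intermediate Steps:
W = 48 (W = 8*6 = 48)
z(n) = 2*n**(3/2)/(-10 + n) (z(n) = ((2*n)/(-10 + n))*sqrt(n) = (2*n/(-10 + n))*sqrt(n) = 2*n**(3/2)/(-10 + n))
-404 + W*z(-8 - 9) = -404 + 48*(2*(-8 - 9)**(3/2)/(-10 + (-8 - 9))) = -404 + 48*(2*(-17)**(3/2)/(-10 - 17)) = -404 + 48*(2*(-17*I*sqrt(17))/(-27)) = -404 + 48*(2*(-17*I*sqrt(17))*(-1/27)) = -404 + 48*(34*I*sqrt(17)/27) = -404 + 544*I*sqrt(17)/9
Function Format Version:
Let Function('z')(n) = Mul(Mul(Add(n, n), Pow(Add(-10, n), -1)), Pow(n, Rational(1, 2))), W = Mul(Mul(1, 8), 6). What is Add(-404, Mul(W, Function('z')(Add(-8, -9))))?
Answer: Add(-404, Mul(Rational(544, 9), I, Pow(17, Rational(1, 2)))) ≈ Add(-404.00, Mul(249.22, I))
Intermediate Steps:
W = 48 (W = Mul(8, 6) = 48)
Function('z')(n) = Mul(2, Pow(n, Rational(3, 2)), Pow(Add(-10, n), -1)) (Function('z')(n) = Mul(Mul(Mul(2, n), Pow(Add(-10, n), -1)), Pow(n, Rational(1, 2))) = Mul(Mul(2, n, Pow(Add(-10, n), -1)), Pow(n, Rational(1, 2))) = Mul(2, Pow(n, Rational(3, 2)), Pow(Add(-10, n), -1)))
Add(-404, Mul(W, Function('z')(Add(-8, -9)))) = Add(-404, Mul(48, Mul(2, Pow(Add(-8, -9), Rational(3, 2)), Pow(Add(-10, Add(-8, -9)), -1)))) = Add(-404, Mul(48, Mul(2, Pow(-17, Rational(3, 2)), Pow(Add(-10, -17), -1)))) = Add(-404, Mul(48, Mul(2, Mul(-17, I, Pow(17, Rational(1, 2))), Pow(-27, -1)))) = Add(-404, Mul(48, Mul(2, Mul(-17, I, Pow(17, Rational(1, 2))), Rational(-1, 27)))) = Add(-404, Mul(48, Mul(Rational(34, 27), I, Pow(17, Rational(1, 2))))) = Add(-404, Mul(Rational(544, 9), I, Pow(17, Rational(1, 2))))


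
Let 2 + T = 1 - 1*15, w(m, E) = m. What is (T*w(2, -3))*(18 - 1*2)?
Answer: -512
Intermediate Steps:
T = -16 (T = -2 + (1 - 1*15) = -2 + (1 - 15) = -2 - 14 = -16)
(T*w(2, -3))*(18 - 1*2) = (-16*2)*(18 - 1*2) = -32*(18 - 2) = -32*16 = -512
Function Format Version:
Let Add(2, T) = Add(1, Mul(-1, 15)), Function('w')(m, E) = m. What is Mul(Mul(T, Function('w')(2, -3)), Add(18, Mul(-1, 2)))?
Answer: -512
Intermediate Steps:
T = -16 (T = Add(-2, Add(1, Mul(-1, 15))) = Add(-2, Add(1, -15)) = Add(-2, -14) = -16)
Mul(Mul(T, Function('w')(2, -3)), Add(18, Mul(-1, 2))) = Mul(Mul(-16, 2), Add(18, Mul(-1, 2))) = Mul(-32, Add(18, -2)) = Mul(-32, 16) = -512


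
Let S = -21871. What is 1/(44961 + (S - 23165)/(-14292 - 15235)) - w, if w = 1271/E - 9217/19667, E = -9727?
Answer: 2143896424843201/3577080416817057 ≈ 0.59934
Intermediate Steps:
w = -1614796/2694379 (w = 1271/(-9727) - 9217/19667 = 1271*(-1/9727) - 9217*1/19667 = -1271/9727 - 9217/19667 = -1614796/2694379 ≈ -0.59932)
1/(44961 + (S - 23165)/(-14292 - 15235)) - w = 1/(44961 + (-21871 - 23165)/(-14292 - 15235)) - 1*(-1614796/2694379) = 1/(44961 - 45036/(-29527)) + 1614796/2694379 = 1/(44961 - 45036*(-1/29527)) + 1614796/2694379 = 1/(44961 + 45036/29527) + 1614796/2694379 = 1/(1327608483/29527) + 1614796/2694379 = 29527/1327608483 + 1614796/2694379 = 2143896424843201/3577080416817057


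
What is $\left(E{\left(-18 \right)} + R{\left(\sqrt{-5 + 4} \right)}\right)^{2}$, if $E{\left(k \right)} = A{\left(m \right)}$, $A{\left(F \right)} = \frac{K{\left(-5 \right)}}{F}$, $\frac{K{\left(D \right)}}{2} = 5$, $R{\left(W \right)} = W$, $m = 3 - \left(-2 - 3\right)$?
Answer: $\frac{9}{16} + \frac{5 i}{2} \approx 0.5625 + 2.5 i$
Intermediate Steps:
$m = 8$ ($m = 3 - -5 = 3 + 5 = 8$)
$K{\left(D \right)} = 10$ ($K{\left(D \right)} = 2 \cdot 5 = 10$)
$A{\left(F \right)} = \frac{10}{F}$
$E{\left(k \right)} = \frac{5}{4}$ ($E{\left(k \right)} = \frac{10}{8} = 10 \cdot \frac{1}{8} = \frac{5}{4}$)
$\left(E{\left(-18 \right)} + R{\left(\sqrt{-5 + 4} \right)}\right)^{2} = \left(\frac{5}{4} + \sqrt{-5 + 4}\right)^{2} = \left(\frac{5}{4} + \sqrt{-1}\right)^{2} = \left(\frac{5}{4} + i\right)^{2}$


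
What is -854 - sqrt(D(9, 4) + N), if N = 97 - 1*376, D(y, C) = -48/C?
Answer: -854 - I*sqrt(291) ≈ -854.0 - 17.059*I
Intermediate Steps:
N = -279 (N = 97 - 376 = -279)
-854 - sqrt(D(9, 4) + N) = -854 - sqrt(-48/4 - 279) = -854 - sqrt(-48*1/4 - 279) = -854 - sqrt(-12 - 279) = -854 - sqrt(-291) = -854 - I*sqrt(291)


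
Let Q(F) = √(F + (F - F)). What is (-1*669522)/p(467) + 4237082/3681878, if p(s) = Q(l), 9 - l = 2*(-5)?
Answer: 2118541/1840939 - 35238*√19 ≈ -1.5360e+5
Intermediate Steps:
l = 19 (l = 9 - 2*(-5) = 9 - 1*(-10) = 9 + 10 = 19)
Q(F) = √F (Q(F) = √(F + 0) = √F)
p(s) = √19
(-1*669522)/p(467) + 4237082/3681878 = (-1*669522)/(√19) + 4237082/3681878 = -35238*√19 + 4237082*(1/3681878) = -35238*√19 + 2118541/1840939 = 2118541/1840939 - 35238*√19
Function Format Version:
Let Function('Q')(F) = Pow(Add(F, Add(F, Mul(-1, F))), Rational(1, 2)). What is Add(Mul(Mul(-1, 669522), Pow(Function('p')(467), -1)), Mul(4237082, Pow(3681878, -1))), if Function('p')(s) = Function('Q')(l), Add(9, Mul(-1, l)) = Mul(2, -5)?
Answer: Add(Rational(2118541, 1840939), Mul(-35238, Pow(19, Rational(1, 2)))) ≈ -1.5360e+5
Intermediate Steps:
l = 19 (l = Add(9, Mul(-1, Mul(2, -5))) = Add(9, Mul(-1, -10)) = Add(9, 10) = 19)
Function('Q')(F) = Pow(F, Rational(1, 2)) (Function('Q')(F) = Pow(Add(F, 0), Rational(1, 2)) = Pow(F, Rational(1, 2)))
Function('p')(s) = Pow(19, Rational(1, 2))
Add(Mul(Mul(-1, 669522), Pow(Function('p')(467), -1)), Mul(4237082, Pow(3681878, -1))) = Add(Mul(Mul(-1, 669522), Pow(Pow(19, Rational(1, 2)), -1)), Mul(4237082, Pow(3681878, -1))) = Add(Mul(-669522, Mul(Rational(1, 19), Pow(19, Rational(1, 2)))), Mul(4237082, Rational(1, 3681878))) = Add(Mul(-35238, Pow(19, Rational(1, 2))), Rational(2118541, 1840939)) = Add(Rational(2118541, 1840939), Mul(-35238, Pow(19, Rational(1, 2))))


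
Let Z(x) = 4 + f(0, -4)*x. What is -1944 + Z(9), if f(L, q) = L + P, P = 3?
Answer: -1913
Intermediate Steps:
f(L, q) = 3 + L (f(L, q) = L + 3 = 3 + L)
Z(x) = 4 + 3*x (Z(x) = 4 + (3 + 0)*x = 4 + 3*x)
-1944 + Z(9) = -1944 + (4 + 3*9) = -1944 + (4 + 27) = -1944 + 31 = -1913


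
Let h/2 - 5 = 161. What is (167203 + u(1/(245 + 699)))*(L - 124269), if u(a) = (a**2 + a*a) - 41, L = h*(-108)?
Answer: -11926436337472125/445568 ≈ -2.6767e+10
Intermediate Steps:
h = 332 (h = 10 + 2*161 = 10 + 322 = 332)
L = -35856 (L = 332*(-108) = -35856)
u(a) = -41 + 2*a**2 (u(a) = (a**2 + a**2) - 41 = 2*a**2 - 41 = -41 + 2*a**2)
(167203 + u(1/(245 + 699)))*(L - 124269) = (167203 + (-41 + 2*(1/(245 + 699))**2))*(-35856 - 124269) = (167203 + (-41 + 2*(1/944)**2))*(-160125) = (167203 + (-41 + 2*(1/891136)))*(-160125) = (167203 + (-41 + 1/445568))*(-160125) = (167203 - 18268287/445568)*(-160125) = (74482038017/445568)*(-160125) = -11926436337472125/445568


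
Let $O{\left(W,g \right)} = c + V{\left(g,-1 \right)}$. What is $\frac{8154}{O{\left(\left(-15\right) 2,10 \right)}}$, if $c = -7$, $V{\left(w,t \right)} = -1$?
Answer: $- \frac{4077}{4} \approx -1019.3$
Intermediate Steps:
$O{\left(W,g \right)} = -8$ ($O{\left(W,g \right)} = -7 - 1 = -8$)
$\frac{8154}{O{\left(\left(-15\right) 2,10 \right)}} = \frac{8154}{-8} = 8154 \left(- \frac{1}{8}\right) = - \frac{4077}{4}$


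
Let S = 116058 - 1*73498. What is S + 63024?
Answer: 105584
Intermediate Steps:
S = 42560 (S = 116058 - 73498 = 42560)
S + 63024 = 42560 + 63024 = 105584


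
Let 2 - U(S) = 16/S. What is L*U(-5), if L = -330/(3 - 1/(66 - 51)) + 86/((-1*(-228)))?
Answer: -166166/285 ≈ -583.04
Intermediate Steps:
L = -6391/57 (L = -330/(3 - 1/15) + 86/228 = -330/(3 - 1*1/15) + 86*(1/228) = -330/(3 - 1/15) + 43/114 = -330/44/15 + 43/114 = -330*15/44 + 43/114 = -225/2 + 43/114 = -6391/57 ≈ -112.12)
U(S) = 2 - 16/S
L*U(-5) = -6391*(2 - 16/(-5))/57 = -6391*(2 - 16*(-⅕))/57 = -6391*(2 + 16/5)/57 = -6391/57*26/5 = -166166/285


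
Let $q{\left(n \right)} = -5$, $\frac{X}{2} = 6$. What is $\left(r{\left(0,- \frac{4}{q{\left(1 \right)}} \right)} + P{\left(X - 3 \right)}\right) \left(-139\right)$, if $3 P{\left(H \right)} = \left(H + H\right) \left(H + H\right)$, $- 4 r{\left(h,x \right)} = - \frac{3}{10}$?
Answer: $- \frac{600897}{40} \approx -15022.0$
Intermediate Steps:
$X = 12$ ($X = 2 \cdot 6 = 12$)
$r{\left(h,x \right)} = \frac{3}{40}$ ($r{\left(h,x \right)} = - \frac{\left(-3\right) \frac{1}{10}}{4} = \left(- \frac{1}{4}\right) \left(- \frac{3}{10}\right) = \frac{3}{40}$)
$P{\left(H \right)} = \frac{4 H^{2}}{3}$ ($P{\left(H \right)} = \frac{\left(H + H\right) \left(H + H\right)}{3} = \frac{2 H 2 H}{3} = \frac{4 H^{2}}{3}$)
$\left(r{\left(0,- \frac{4}{q{\left(1 \right)}} \right)} + P{\left(X - 3 \right)}\right) \left(-139\right) = \left(\frac{3}{40} + \frac{4 \left(12 - 3\right)^{2}}{3}\right) \left(-139\right) = \left(\frac{3}{40} + \frac{4 \cdot 9^{2}}{3}\right) \left(-139\right) = \left(\frac{3}{40} + \frac{4}{3} \cdot 81\right) \left(-139\right) = \left(\frac{3}{40} + 108\right) \left(-139\right) = \frac{4323}{40} \left(-139\right) = - \frac{600897}{40}$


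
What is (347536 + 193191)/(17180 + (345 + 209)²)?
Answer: 540727/324096 ≈ 1.6684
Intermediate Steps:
(347536 + 193191)/(17180 + (345 + 209)²) = 540727/(17180 + 554²) = 540727/(17180 + 306916) = 540727/324096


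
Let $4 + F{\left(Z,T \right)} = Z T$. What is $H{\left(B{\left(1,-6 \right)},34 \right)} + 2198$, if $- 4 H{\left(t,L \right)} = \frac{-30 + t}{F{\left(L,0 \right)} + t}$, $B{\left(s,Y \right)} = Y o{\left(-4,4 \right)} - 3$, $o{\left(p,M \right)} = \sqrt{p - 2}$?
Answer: $\frac{2329433}{1060} + \frac{39 i \sqrt{6}}{265} \approx 2197.6 + 0.36049 i$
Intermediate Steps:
$F{\left(Z,T \right)} = -4 + T Z$ ($F{\left(Z,T \right)} = -4 + Z T = -4 + T Z$)
$o{\left(p,M \right)} = \sqrt{-2 + p}$
$B{\left(s,Y \right)} = -3 + i Y \sqrt{6}$ ($B{\left(s,Y \right)} = Y \sqrt{-2 - 4} - 3 = Y \sqrt{-6} - 3 = Y i \sqrt{6} - 3 = i Y \sqrt{6} - 3 = -3 + i Y \sqrt{6}$)
$H{\left(t,L \right)} = - \frac{-30 + t}{4 \left(-4 + t\right)}$ ($H{\left(t,L \right)} = - \frac{\left(-30 + t\right) \frac{1}{\left(-4 + 0 L\right) + t}}{4} = - \frac{\left(-30 + t\right) \frac{1}{\left(-4 + 0\right) + t}}{4} = - \frac{\left(-30 + t\right) \frac{1}{-4 + t}}{4} = - \frac{\frac{1}{-4 + t} \left(-30 + t\right)}{4} = - \frac{-30 + t}{4 \left(-4 + t\right)}$)
$H{\left(B{\left(1,-6 \right)},34 \right)} + 2198 = \frac{30 - \left(-3 + i \left(-6\right) \sqrt{6}\right)}{4 \left(-4 - \left(3 - i \left(-6\right) \sqrt{6}\right)\right)} + 2198 = \frac{30 - \left(-3 - 6 i \sqrt{6}\right)}{4 \left(-4 - \left(3 + 6 i \sqrt{6}\right)\right)} + 2198 = \frac{30 + \left(3 + 6 i \sqrt{6}\right)}{4 \left(-7 - 6 i \sqrt{6}\right)} + 2198 = \frac{33 + 6 i \sqrt{6}}{4 \left(-7 - 6 i \sqrt{6}\right)} + 2198 = 2198 + \frac{33 + 6 i \sqrt{6}}{4 \left(-7 - 6 i \sqrt{6}\right)}$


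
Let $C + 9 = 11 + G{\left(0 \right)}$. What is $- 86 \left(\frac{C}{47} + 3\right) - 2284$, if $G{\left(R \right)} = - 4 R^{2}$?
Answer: $- \frac{119646}{47} \approx -2545.7$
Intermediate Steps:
$C = 2$ ($C = -9 + \left(11 - 4 \cdot 0^{2}\right) = -9 + \left(11 - 0\right) = -9 + \left(11 + 0\right) = -9 + 11 = 2$)
$- 86 \left(\frac{C}{47} + 3\right) - 2284 = - 86 \left(\frac{2}{47} + 3\right) - 2284 = \left(-86\right) \frac{143}{47} - 2284 = - \frac{12298}{47} - 2284 = - \frac{119646}{47}$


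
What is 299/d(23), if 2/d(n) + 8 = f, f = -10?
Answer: -2691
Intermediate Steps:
d(n) = -⅑ (d(n) = 2/(-8 - 10) = 2/(-18) = 2*(-1/18) = -⅑)
299/d(23) = 299/(-⅑) = 299*(-9) = -2691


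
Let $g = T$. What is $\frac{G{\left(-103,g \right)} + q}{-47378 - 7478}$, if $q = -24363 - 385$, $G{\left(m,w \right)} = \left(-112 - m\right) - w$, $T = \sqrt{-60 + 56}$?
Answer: $\frac{24757}{54856} + \frac{i}{27428} \approx 0.45131 + 3.6459 \cdot 10^{-5} i$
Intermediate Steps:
$T = 2 i$ ($T = \sqrt{-4} = 2 i \approx 2.0 i$)
$g = 2 i \approx 2.0 i$
$G{\left(m,w \right)} = -112 - m - w$
$q = -24748$
$\frac{G{\left(-103,g \right)} + q}{-47378 - 7478} = \frac{\left(-112 - -103 - 2 i\right) - 24748}{-47378 - 7478} = \frac{\left(-112 + 103 - 2 i\right) - 24748}{-54856} = \left(\left(-9 - 2 i\right) - 24748\right) \left(- \frac{1}{54856}\right) = \left(-24757 - 2 i\right) \left(- \frac{1}{54856}\right) = \frac{24757}{54856} + \frac{i}{27428}$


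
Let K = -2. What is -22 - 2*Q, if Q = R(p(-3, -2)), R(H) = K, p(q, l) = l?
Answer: -18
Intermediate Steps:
R(H) = -2
Q = -2
-22 - 2*Q = -22 - 2*(-2) = -22 + 4 = -18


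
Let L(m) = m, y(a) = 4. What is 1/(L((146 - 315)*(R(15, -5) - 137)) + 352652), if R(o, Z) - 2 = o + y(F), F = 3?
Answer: 1/372256 ≈ 2.6863e-6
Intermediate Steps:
R(o, Z) = 6 + o (R(o, Z) = 2 + (o + 4) = 2 + (4 + o) = 6 + o)
1/(L((146 - 315)*(R(15, -5) - 137)) + 352652) = 1/((146 - 315)*((6 + 15) - 137) + 352652) = 1/(-169*(21 - 137) + 352652) = 1/(-169*(-116) + 352652) = 1/(19604 + 352652) = 1/372256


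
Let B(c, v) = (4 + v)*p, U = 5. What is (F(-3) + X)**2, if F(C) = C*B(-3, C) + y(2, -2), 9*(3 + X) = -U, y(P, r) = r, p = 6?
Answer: 44944/81 ≈ 554.86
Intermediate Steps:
B(c, v) = 24 + 6*v (B(c, v) = (4 + v)*6 = 24 + 6*v)
X = -32/9 (X = -3 + (-1*5)/9 = -3 + (1/9)*(-5) = -3 - 5/9 = -32/9 ≈ -3.5556)
F(C) = -2 + C*(24 + 6*C) (F(C) = C*(24 + 6*C) - 2 = -2 + C*(24 + 6*C))
(F(-3) + X)**2 = ((-2 + 6*(-3)*(4 - 3)) - 32/9)**2 = ((-2 + 6*(-3)*1) - 32/9)**2 = ((-2 - 18) - 32/9)**2 = (-20 - 32/9)**2 = (-212/9)**2 = 44944/81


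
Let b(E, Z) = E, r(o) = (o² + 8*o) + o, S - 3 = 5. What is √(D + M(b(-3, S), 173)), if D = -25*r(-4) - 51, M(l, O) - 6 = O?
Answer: 2*√157 ≈ 25.060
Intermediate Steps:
S = 8 (S = 3 + 5 = 8)
r(o) = o² + 9*o
M(l, O) = 6 + O
D = 449 (D = -(-100)*(9 - 4) - 51 = -(-100)*5 - 51 = -25*(-20) - 51 = 500 - 51 = 449)
√(D + M(b(-3, S), 173)) = √(449 + (6 + 173)) = √(449 + 179) = √628 = 2*√157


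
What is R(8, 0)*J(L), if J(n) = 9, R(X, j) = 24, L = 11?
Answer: 216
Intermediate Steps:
R(8, 0)*J(L) = 24*9 = 216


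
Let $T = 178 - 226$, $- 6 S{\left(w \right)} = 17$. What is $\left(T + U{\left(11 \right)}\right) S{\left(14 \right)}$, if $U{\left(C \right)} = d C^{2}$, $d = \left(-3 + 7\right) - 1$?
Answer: $- \frac{1785}{2} \approx -892.5$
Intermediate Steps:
$S{\left(w \right)} = - \frac{17}{6}$ ($S{\left(w \right)} = \left(- \frac{1}{6}\right) 17 = - \frac{17}{6}$)
$T = -48$ ($T = 178 - 226 = -48$)
$d = 3$ ($d = 4 - 1 = 3$)
$U{\left(C \right)} = 3 C^{2}$
$\left(T + U{\left(11 \right)}\right) S{\left(14 \right)} = \left(-48 + 3 \cdot 11^{2}\right) \left(- \frac{17}{6}\right) = \left(-48 + 3 \cdot 121\right) \left(- \frac{17}{6}\right) = \left(-48 + 363\right) \left(- \frac{17}{6}\right) = 315 \left(- \frac{17}{6}\right) = - \frac{1785}{2}$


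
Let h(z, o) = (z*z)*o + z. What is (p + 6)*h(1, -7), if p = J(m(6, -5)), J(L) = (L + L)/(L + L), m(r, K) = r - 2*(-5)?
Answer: -42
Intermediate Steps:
h(z, o) = z + o*z² (h(z, o) = z²*o + z = o*z² + z = z + o*z²)
m(r, K) = 10 + r (m(r, K) = r + 10 = 10 + r)
J(L) = 1 (J(L) = (2*L)/((2*L)) = (2*L)*(1/(2*L)) = 1)
p = 1
(p + 6)*h(1, -7) = (1 + 6)*(1*(1 - 7*1)) = 7*(1*(1 - 7)) = 7*(1*(-6)) = 7*(-6) = -42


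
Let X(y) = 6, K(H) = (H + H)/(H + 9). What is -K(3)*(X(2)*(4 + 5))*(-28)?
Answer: 756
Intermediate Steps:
K(H) = 2*H/(9 + H) (K(H) = (2*H)/(9 + H) = 2*H/(9 + H))
-K(3)*(X(2)*(4 + 5))*(-28) = -2*3/(9 + 3)*(6*(4 + 5))*(-28) = -2*3/12*(6*9)*(-28) = -2*3*(1/12)*54*(-28) = -(-1512)/2 = -1*(-756) = 756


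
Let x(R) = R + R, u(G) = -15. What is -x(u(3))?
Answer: 30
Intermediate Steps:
x(R) = 2*R
-x(u(3)) = -2*(-15) = -1*(-30) = 30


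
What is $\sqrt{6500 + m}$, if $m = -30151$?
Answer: $i \sqrt{23651} \approx 153.79 i$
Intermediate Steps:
$\sqrt{6500 + m} = \sqrt{6500 - 30151} = \sqrt{-23651} = i \sqrt{23651}$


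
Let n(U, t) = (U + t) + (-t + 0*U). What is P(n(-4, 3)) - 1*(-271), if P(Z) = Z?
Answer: 267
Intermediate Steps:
n(U, t) = U (n(U, t) = (U + t) + (-t + 0) = (U + t) - t = U)
P(n(-4, 3)) - 1*(-271) = -4 - 1*(-271) = -4 + 271 = 267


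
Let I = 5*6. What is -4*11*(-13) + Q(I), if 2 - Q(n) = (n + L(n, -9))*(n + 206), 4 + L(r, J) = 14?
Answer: -8866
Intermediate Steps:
L(r, J) = 10 (L(r, J) = -4 + 14 = 10)
I = 30
Q(n) = 2 - (10 + n)*(206 + n) (Q(n) = 2 - (n + 10)*(n + 206) = 2 - (10 + n)*(206 + n))
-4*11*(-13) + Q(I) = -4*11*(-13) + (-2058 - 1*30² - 216*30) = -44*(-13) + (-2058 - 1*900 - 6480) = 572 + (-2058 - 900 - 6480) = 572 - 9438 = -8866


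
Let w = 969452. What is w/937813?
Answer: 969452/937813 ≈ 1.0337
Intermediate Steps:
w/937813 = 969452/937813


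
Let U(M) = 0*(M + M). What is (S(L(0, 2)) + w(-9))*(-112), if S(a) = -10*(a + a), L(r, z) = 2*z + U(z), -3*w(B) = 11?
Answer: 28112/3 ≈ 9370.7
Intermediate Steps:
U(M) = 0 (U(M) = 0*(2*M) = 0)
w(B) = -11/3 (w(B) = -1/3*11 = -11/3)
L(r, z) = 2*z (L(r, z) = 2*z + 0 = 2*z)
S(a) = -20*a
(S(L(0, 2)) + w(-9))*(-112) = (-40*2 - 11/3)*(-112) = (-20*4 - 11/3)*(-112) = (-80 - 11/3)*(-112) = -251/3*(-112) = 28112/3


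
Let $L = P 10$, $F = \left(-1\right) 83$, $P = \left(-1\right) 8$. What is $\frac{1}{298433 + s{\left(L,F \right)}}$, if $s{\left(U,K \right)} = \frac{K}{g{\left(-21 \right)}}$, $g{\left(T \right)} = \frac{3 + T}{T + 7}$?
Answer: $\frac{9}{2685316} \approx 3.3516 \cdot 10^{-6}$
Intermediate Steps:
$g{\left(T \right)} = \frac{3 + T}{7 + T}$
$P = -8$
$F = -83$
$L = -80$ ($L = \left(-8\right) 10 = -80$)
$s{\left(U,K \right)} = \frac{7 K}{9}$ ($s{\left(U,K \right)} = \frac{K}{\frac{1}{7 - 21} \left(3 - 21\right)} = \frac{K}{\frac{1}{-14} \left(-18\right)} = \frac{K}{\left(- \frac{1}{14}\right) \left(-18\right)} = \frac{K}{\frac{9}{7}} = K \frac{7}{9} = \frac{7 K}{9}$)
$\frac{1}{298433 + s{\left(L,F \right)}} = \frac{1}{298433 + \frac{7}{9} \left(-83\right)} = \frac{1}{298433 - \frac{581}{9}} = \frac{1}{\frac{2685316}{9}} = \frac{9}{2685316}$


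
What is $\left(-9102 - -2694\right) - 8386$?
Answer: $-14794$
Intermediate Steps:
$\left(-9102 - -2694\right) - 8386 = \left(-9102 + 2694\right) - 8386 = -6408 - 8386 = -14794$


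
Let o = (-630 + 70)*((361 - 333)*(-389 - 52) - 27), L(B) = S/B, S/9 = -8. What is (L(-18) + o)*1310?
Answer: 9078305240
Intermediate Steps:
S = -72 (S = 9*(-8) = -72)
L(B) = -72/B
o = 6930000 (o = -560*(28*(-441) - 27) = -560*(-12348 - 27) = -560*(-12375) = 6930000)
(L(-18) + o)*1310 = (-72/(-18) + 6930000)*1310 = (-72*(-1/18) + 6930000)*1310 = (4 + 6930000)*1310 = 6930004*1310 = 9078305240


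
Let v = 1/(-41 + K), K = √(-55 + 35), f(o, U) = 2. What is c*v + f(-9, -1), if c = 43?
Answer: 1639/1701 - 86*I*√5/1701 ≈ 0.96355 - 0.11305*I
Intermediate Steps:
K = 2*I*√5 (K = √(-20) = 2*I*√5 ≈ 4.4721*I)
v = 1/(-41 + 2*I*√5) ≈ -0.024103 - 0.0026291*I
c*v + f(-9, -1) = 43*(-41/1701 - 2*I*√5/1701) + 2 = (-1763/1701 - 86*I*√5/1701) + 2 = 1639/1701 - 86*I*√5/1701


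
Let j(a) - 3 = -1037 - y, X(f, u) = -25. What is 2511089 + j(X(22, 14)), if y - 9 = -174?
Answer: 2510220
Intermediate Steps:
y = -165 (y = 9 - 174 = -165)
j(a) = -869 (j(a) = 3 + (-1037 - 1*(-165)) = 3 + (-1037 + 165) = 3 - 872 = -869)
2511089 + j(X(22, 14)) = 2511089 - 869 = 2510220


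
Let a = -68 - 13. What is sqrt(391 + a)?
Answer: sqrt(310) ≈ 17.607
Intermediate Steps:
a = -81
sqrt(391 + a) = sqrt(391 - 81) = sqrt(310)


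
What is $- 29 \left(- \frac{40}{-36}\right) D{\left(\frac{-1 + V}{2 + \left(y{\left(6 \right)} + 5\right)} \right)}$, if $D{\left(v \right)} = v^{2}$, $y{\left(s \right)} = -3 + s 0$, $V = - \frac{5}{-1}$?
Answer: $- \frac{290}{9} \approx -32.222$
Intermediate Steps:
$V = 5$ ($V = \left(-5\right) \left(-1\right) = 5$)
$y{\left(s \right)} = -3$ ($y{\left(s \right)} = -3 + 0 = -3$)
$- 29 \left(- \frac{40}{-36}\right) D{\left(\frac{-1 + V}{2 + \left(y{\left(6 \right)} + 5\right)} \right)} = - 29 \left(- \frac{40}{-36}\right) \left(\frac{-1 + 5}{2 + \left(-3 + 5\right)}\right)^{2} = - 29 \left(\left(-40\right) \left(- \frac{1}{36}\right)\right) \left(\frac{4}{2 + 2}\right)^{2} = \left(-29\right) \frac{10}{9} \left(\frac{4}{4}\right)^{2} = - \frac{290 \left(4 \cdot \frac{1}{4}\right)^{2}}{9} = - \frac{290 \cdot 1^{2}}{9} = \left(- \frac{290}{9}\right) 1 = - \frac{290}{9}$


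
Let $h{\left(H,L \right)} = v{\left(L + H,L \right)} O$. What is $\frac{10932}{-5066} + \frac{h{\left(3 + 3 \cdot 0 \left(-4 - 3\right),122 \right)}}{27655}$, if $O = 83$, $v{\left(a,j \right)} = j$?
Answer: $- \frac{125513072}{70050115} \approx -1.7918$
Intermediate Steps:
$h{\left(H,L \right)} = 83 L$ ($h{\left(H,L \right)} = L 83 = 83 L$)
$\frac{10932}{-5066} + \frac{h{\left(3 + 3 \cdot 0 \left(-4 - 3\right),122 \right)}}{27655} = \frac{10932}{-5066} + \frac{83 \cdot 122}{27655} = 10932 \left(- \frac{1}{5066}\right) + 10126 \cdot \frac{1}{27655} = - \frac{5466}{2533} + \frac{10126}{27655} = - \frac{125513072}{70050115}$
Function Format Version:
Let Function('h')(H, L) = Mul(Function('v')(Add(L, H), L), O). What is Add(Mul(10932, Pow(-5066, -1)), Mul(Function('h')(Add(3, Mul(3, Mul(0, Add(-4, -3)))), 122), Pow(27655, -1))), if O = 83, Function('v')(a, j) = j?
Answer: Rational(-125513072, 70050115) ≈ -1.7918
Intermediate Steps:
Function('h')(H, L) = Mul(83, L) (Function('h')(H, L) = Mul(L, 83) = Mul(83, L))
Add(Mul(10932, Pow(-5066, -1)), Mul(Function('h')(Add(3, Mul(3, Mul(0, Add(-4, -3)))), 122), Pow(27655, -1))) = Add(Mul(10932, Pow(-5066, -1)), Mul(Mul(83, 122), Pow(27655, -1))) = Add(Mul(10932, Rational(-1, 5066)), Mul(10126, Rational(1, 27655))) = Add(Rational(-5466, 2533), Rational(10126, 27655)) = Rational(-125513072, 70050115)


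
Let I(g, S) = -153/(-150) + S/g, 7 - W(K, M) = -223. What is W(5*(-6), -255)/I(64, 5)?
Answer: 368000/1757 ≈ 209.45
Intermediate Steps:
W(K, M) = 230 (W(K, M) = 7 - 1*(-223) = 7 + 223 = 230)
I(g, S) = 51/50 + S/g (I(g, S) = -153*(-1/150) + S/g = 51/50 + S/g)
W(5*(-6), -255)/I(64, 5) = 230/(51/50 + 5/64) = 230/(1757/1600) = 230*(1600/1757) = 368000/1757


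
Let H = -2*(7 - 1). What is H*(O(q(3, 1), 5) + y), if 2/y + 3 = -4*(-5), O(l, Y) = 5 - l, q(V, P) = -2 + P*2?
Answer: -1044/17 ≈ -61.412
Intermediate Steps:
q(V, P) = -2 + 2*P
y = 2/17 (y = 2/(-3 - 4*(-5)) = 2/(-3 + 20) = 2/17 ≈ 0.11765)
H = -12 (H = -2*6 = -12)
H*(O(q(3, 1), 5) + y) = -12*((5 - (-2 + 2*1)) + 2/17) = -12*((5 - (-2 + 2)) + 2/17) = -12*((5 - 1*0) + 2/17) = -12*((5 + 0) + 2/17) = -12*(5 + 2/17) = -12*87/17 = -1044/17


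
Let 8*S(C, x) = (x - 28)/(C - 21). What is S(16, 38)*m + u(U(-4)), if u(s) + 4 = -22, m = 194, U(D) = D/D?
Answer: -149/2 ≈ -74.500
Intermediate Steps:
U(D) = 1
S(C, x) = (-28 + x)/(8*(-21 + C)) (S(C, x) = ((x - 28)/(C - 21))/8 = ((-28 + x)/(-21 + C))/8 = (-28 + x)/(8*(-21 + C)))
u(s) = -26 (u(s) = -4 - 22 = -26)
S(16, 38)*m + u(U(-4)) = ((-28 + 38)/(8*(-21 + 16)))*194 - 26 = ((1/8)*10/(-5))*194 - 26 = ((1/8)*(-1/5)*10)*194 - 26 = -1/4*194 - 26 = -97/2 - 26 = -149/2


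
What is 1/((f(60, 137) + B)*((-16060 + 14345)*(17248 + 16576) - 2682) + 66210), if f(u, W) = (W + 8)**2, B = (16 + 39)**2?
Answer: -1/1395160683890 ≈ -7.1676e-13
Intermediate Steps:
B = 3025 (B = 55**2 = 3025)
f(u, W) = (8 + W)**2
1/((f(60, 137) + B)*((-16060 + 14345)*(17248 + 16576) - 2682) + 66210) = 1/(((8 + 137)**2 + 3025)*((-16060 + 14345)*(17248 + 16576) - 2682) + 66210) = 1/((145**2 + 3025)*(-1715*33824 - 2682) + 66210) = 1/((21025 + 3025)*(-58008160 - 2682) + 66210) = 1/(24050*(-58010842) + 66210) = 1/(-1395160750100 + 66210) = 1/(-1395160683890) = -1/1395160683890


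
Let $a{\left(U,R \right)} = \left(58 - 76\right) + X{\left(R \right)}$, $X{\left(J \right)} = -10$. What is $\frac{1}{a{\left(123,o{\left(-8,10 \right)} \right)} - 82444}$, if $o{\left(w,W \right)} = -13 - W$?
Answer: $- \frac{1}{82472} \approx -1.2125 \cdot 10^{-5}$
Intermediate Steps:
$a{\left(U,R \right)} = -28$ ($a{\left(U,R \right)} = \left(58 - 76\right) - 10 = -18 - 10 = -28$)
$\frac{1}{a{\left(123,o{\left(-8,10 \right)} \right)} - 82444} = \frac{1}{-28 - 82444} = \frac{1}{-82472} = - \frac{1}{82472}$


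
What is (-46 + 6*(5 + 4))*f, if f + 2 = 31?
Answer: 232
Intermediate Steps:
f = 29 (f = -2 + 31 = 29)
(-46 + 6*(5 + 4))*f = (-46 + 6*(5 + 4))*29 = (-46 + 6*9)*29 = (-46 + 54)*29 = 8*29 = 232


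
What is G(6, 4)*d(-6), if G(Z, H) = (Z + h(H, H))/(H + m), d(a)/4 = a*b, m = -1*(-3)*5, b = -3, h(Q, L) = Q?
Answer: 720/19 ≈ 37.895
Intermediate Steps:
m = 15 (m = 3*5 = 15)
d(a) = -12*a (d(a) = 4*(a*(-3)) = 4*(-3*a) = -12*a)
G(Z, H) = (H + Z)/(15 + H) (G(Z, H) = (Z + H)/(H + 15) = (H + Z)/(15 + H))
G(6, 4)*d(-6) = ((4 + 6)/(15 + 4))*(-12*(-6)) = (10/19)*72 = 720/19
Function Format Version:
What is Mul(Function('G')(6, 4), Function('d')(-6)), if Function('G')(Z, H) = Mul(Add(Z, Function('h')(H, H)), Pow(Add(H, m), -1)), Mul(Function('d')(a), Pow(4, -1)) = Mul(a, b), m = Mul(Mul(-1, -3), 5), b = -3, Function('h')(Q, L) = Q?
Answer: Rational(720, 19) ≈ 37.895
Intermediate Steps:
m = 15 (m = Mul(3, 5) = 15)
Function('d')(a) = Mul(-12, a) (Function('d')(a) = Mul(4, Mul(a, -3)) = Mul(4, Mul(-3, a)) = Mul(-12, a))
Function('G')(Z, H) = Mul(Pow(Add(15, H), -1), Add(H, Z)) (Function('G')(Z, H) = Mul(Add(Z, H), Pow(Add(H, 15), -1)) = Mul(Add(H, Z), Pow(Add(15, H), -1)) = Mul(Pow(Add(15, H), -1), Add(H, Z)))
Mul(Function('G')(6, 4), Function('d')(-6)) = Mul(Mul(Pow(Add(15, 4), -1), Add(4, 6)), Mul(-12, -6)) = Mul(Mul(Pow(19, -1), 10), 72) = Mul(Mul(Rational(1, 19), 10), 72) = Mul(Rational(10, 19), 72) = Rational(720, 19)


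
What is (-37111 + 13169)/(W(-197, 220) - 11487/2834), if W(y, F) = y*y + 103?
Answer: -67851628/110265121 ≈ -0.61535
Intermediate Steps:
W(y, F) = 103 + y**2 (W(y, F) = y**2 + 103 = 103 + y**2)
(-37111 + 13169)/(W(-197, 220) - 11487/2834) = (-37111 + 13169)/((103 + (-197)**2) - 11487/2834) = -23942/((103 + 38809) - 11487*1/2834) = -23942/(38912 - 11487/2834) = -23942/110265121/2834 = -23942*2834/110265121 = -67851628/110265121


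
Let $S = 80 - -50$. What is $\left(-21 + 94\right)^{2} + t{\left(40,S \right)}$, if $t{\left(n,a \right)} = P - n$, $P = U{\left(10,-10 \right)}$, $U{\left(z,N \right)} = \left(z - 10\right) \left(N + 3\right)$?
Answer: $5289$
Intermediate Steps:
$U{\left(z,N \right)} = \left(-10 + z\right) \left(3 + N\right)$
$P = 0$ ($P = -30 - -100 + 3 \cdot 10 - 100 = -30 + 100 + 30 - 100 = 0$)
$S = 130$ ($S = 80 + 50 = 130$)
$t{\left(n,a \right)} = - n$ ($t{\left(n,a \right)} = 0 - n = - n$)
$\left(-21 + 94\right)^{2} + t{\left(40,S \right)} = \left(-21 + 94\right)^{2} - 40 = 73^{2} - 40 = 5329 - 40 = 5289$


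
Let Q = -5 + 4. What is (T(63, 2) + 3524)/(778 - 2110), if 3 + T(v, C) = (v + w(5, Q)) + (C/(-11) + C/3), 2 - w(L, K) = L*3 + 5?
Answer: -58847/21978 ≈ -2.6775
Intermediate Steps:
Q = -1
w(L, K) = -3 - 3*L (w(L, K) = 2 - (L*3 + 5) = 2 - (3*L + 5) = 2 - (5 + 3*L) = 2 + (-5 - 3*L) = -3 - 3*L)
T(v, C) = -21 + v + 8*C/33 (T(v, C) = -3 + ((v + (-3 - 3*5)) + (C/(-11) + C/3)) = -3 + ((v + (-3 - 15)) + (C*(-1/11) + C*(⅓))) = -3 + ((v - 18) + (-C/11 + C/3)) = -3 + ((-18 + v) + 8*C/33) = -3 + (-18 + v + 8*C/33) = -21 + v + 8*C/33)
(T(63, 2) + 3524)/(778 - 2110) = ((-21 + 63 + (8/33)*2) + 3524)/(778 - 2110) = ((-21 + 63 + 16/33) + 3524)/(-1332) = (1402/33 + 3524)*(-1/1332) = (117694/33)*(-1/1332) = -58847/21978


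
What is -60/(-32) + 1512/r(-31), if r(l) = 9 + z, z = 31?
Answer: 1587/40 ≈ 39.675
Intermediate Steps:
r(l) = 40 (r(l) = 9 + 31 = 40)
-60/(-32) + 1512/r(-31) = -60/(-32) + 1512/40 = -60*(-1/32) + 1512*(1/40) = 15/8 + 189/5 = 1587/40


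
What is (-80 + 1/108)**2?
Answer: 74632321/11664 ≈ 6398.5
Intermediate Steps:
(-80 + 1/108)**2 = (-8639/108)**2 = 74632321/11664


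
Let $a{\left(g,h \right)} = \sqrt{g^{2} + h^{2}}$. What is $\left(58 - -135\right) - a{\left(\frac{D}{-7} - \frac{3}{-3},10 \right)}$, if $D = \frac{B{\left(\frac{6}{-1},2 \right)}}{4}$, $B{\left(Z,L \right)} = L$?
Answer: $193 - \frac{\sqrt{19769}}{14} \approx 182.96$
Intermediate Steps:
$D = \frac{1}{2}$ ($D = \frac{2}{4} = 2 \cdot \frac{1}{4} = \frac{1}{2} \approx 0.5$)
$\left(58 - -135\right) - a{\left(\frac{D}{-7} - \frac{3}{-3},10 \right)} = \left(58 - -135\right) - \sqrt{\left(\frac{1}{2 \left(-7\right)} - \frac{3}{-3}\right)^{2} + 10^{2}} = \left(58 + 135\right) - \sqrt{\left(\frac{1}{2} \left(- \frac{1}{7}\right) - -1\right)^{2} + 100} = 193 - \sqrt{\left(- \frac{1}{14} + 1\right)^{2} + 100} = 193 - \sqrt{\left(\frac{13}{14}\right)^{2} + 100} = 193 - \sqrt{\frac{169}{196} + 100} = 193 - \sqrt{\frac{19769}{196}} = 193 - \frac{\sqrt{19769}}{14}$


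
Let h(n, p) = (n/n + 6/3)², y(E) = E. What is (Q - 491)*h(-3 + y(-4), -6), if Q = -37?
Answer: -4752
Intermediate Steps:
h(n, p) = 9 (h(n, p) = (1 + 6*(⅓))² = (1 + 2)² = 3² = 9)
(Q - 491)*h(-3 + y(-4), -6) = (-37 - 491)*9 = -528*9 = -4752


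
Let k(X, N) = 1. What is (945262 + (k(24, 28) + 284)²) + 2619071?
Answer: 3645558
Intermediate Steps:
(945262 + (k(24, 28) + 284)²) + 2619071 = (945262 + (1 + 284)²) + 2619071 = (945262 + 285²) + 2619071 = (945262 + 81225) + 2619071 = 1026487 + 2619071 = 3645558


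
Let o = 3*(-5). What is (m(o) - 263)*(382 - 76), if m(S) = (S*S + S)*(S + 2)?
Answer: -915858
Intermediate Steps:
o = -15
m(S) = (2 + S)*(S + S²) (m(S) = (S² + S)*(2 + S) = (S + S²)*(2 + S) = (2 + S)*(S + S²))
(m(o) - 263)*(382 - 76) = (-15*(2 + (-15)² + 3*(-15)) - 263)*(382 - 76) = (-15*(2 + 225 - 45) - 263)*306 = (-15*182 - 263)*306 = (-2730 - 263)*306 = -2993*306 = -915858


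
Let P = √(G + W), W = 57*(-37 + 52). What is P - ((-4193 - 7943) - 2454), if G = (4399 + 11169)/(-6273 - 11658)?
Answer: 14590 + √14213607/129 ≈ 14619.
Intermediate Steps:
W = 855 (W = 57*15 = 855)
G = -112/129 (G = 15568/(-17931) = 15568*(-1/17931) = -112/129 ≈ -0.86822)
P = √14213607/129 (P = √(-112/129 + 855) = √(110183/129) = √14213607/129 ≈ 29.226)
P - ((-4193 - 7943) - 2454) = √14213607/129 - ((-4193 - 7943) - 2454) = √14213607/129 - (-12136 - 2454) = √14213607/129 - 1*(-14590) = √14213607/129 + 14590 = 14590 + √14213607/129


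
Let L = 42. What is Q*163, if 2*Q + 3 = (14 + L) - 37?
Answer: 1304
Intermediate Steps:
Q = 8 (Q = -3/2 + ((14 + 42) - 37)/2 = -3/2 + (56 - 37)/2 = -3/2 + (1/2)*19 = -3/2 + 19/2 = 8)
Q*163 = 8*163 = 1304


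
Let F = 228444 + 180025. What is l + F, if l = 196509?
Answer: 604978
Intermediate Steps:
F = 408469
l + F = 196509 + 408469 = 604978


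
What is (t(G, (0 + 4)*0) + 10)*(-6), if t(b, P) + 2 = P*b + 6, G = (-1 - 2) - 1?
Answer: -84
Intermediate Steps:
G = -4 (G = -3 - 1 = -4)
t(b, P) = 4 + P*b (t(b, P) = -2 + (P*b + 6) = -2 + (6 + P*b) = 4 + P*b)
(t(G, (0 + 4)*0) + 10)*(-6) = ((4 + ((0 + 4)*0)*(-4)) + 10)*(-6) = ((4 + (4*0)*(-4)) + 10)*(-6) = ((4 + 0*(-4)) + 10)*(-6) = ((4 + 0) + 10)*(-6) = (4 + 10)*(-6) = 14*(-6) = -84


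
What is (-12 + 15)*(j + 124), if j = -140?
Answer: -48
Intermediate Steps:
(-12 + 15)*(j + 124) = (-12 + 15)*(-140 + 124) = 3*(-16) = -48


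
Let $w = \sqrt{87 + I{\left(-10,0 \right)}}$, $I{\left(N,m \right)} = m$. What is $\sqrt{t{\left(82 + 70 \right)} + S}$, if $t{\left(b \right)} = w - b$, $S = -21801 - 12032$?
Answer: $\sqrt{-33985 + \sqrt{87}} \approx 184.32 i$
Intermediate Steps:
$S = -33833$
$w = \sqrt{87}$ ($w = \sqrt{87 + 0} = \sqrt{87} \approx 9.3274$)
$t{\left(b \right)} = \sqrt{87} - b$
$\sqrt{t{\left(82 + 70 \right)} + S} = \sqrt{\left(\sqrt{87} - \left(82 + 70\right)\right) - 33833} = \sqrt{\left(\sqrt{87} - 152\right) - 33833} = \sqrt{\left(-152 + \sqrt{87}\right) - 33833} = \sqrt{-33985 + \sqrt{87}}$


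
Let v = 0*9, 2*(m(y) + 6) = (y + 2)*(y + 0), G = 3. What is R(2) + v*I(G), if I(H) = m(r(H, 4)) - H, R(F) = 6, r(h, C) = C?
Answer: 6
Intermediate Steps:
m(y) = -6 + y*(2 + y)/2 (m(y) = -6 + ((y + 2)*(y + 0))/2 = -6 + ((2 + y)*y)/2 = -6 + (y*(2 + y))/2 = -6 + y*(2 + y)/2)
v = 0
I(H) = 6 - H (I(H) = (-6 + 4 + (1/2)*4**2) - H = (-6 + 4 + (1/2)*16) - H = (-6 + 4 + 8) - H = 6 - H)
R(2) + v*I(G) = 6 + 0*(6 - 1*3) = 6 + 0*(6 - 3) = 6 + 0*3 = 6 + 0 = 6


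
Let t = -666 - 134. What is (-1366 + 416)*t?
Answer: 760000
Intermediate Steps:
t = -800
(-1366 + 416)*t = (-1366 + 416)*(-800) = -950*(-800) = 760000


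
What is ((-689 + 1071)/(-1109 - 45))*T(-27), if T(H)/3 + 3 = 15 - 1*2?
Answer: -5730/577 ≈ -9.9307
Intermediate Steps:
T(H) = 30 (T(H) = -9 + 3*(15 - 1*2) = -9 + 3*(15 - 2) = -9 + 3*13 = -9 + 39 = 30)
((-689 + 1071)/(-1109 - 45))*T(-27) = ((-689 + 1071)/(-1109 - 45))*30 = (382/(-1154))*30 = (382*(-1/1154))*30 = -191/577*30 = -5730/577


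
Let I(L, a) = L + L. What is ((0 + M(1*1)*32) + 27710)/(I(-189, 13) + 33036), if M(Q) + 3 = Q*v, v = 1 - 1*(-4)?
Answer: 4629/5443 ≈ 0.85045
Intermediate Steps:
v = 5 (v = 1 + 4 = 5)
M(Q) = -3 + 5*Q (M(Q) = -3 + Q*5 = -3 + 5*Q)
I(L, a) = 2*L
((0 + M(1*1)*32) + 27710)/(I(-189, 13) + 33036) = ((0 + (-3 + 5*(1*1))*32) + 27710)/(2*(-189) + 33036) = ((0 + (-3 + 5*1)*32) + 27710)/(-378 + 33036) = ((0 + (-3 + 5)*32) + 27710)/32658 = ((0 + 2*32) + 27710)*(1/32658) = ((0 + 64) + 27710)*(1/32658) = (64 + 27710)*(1/32658) = 27774*(1/32658) = 4629/5443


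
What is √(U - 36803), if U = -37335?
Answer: I*√74138 ≈ 272.28*I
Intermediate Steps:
√(U - 36803) = √(-37335 - 36803) = √(-74138) = I*√74138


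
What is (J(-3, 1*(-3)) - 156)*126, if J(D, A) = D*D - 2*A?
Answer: -17766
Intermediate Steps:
J(D, A) = D² - 2*A
(J(-3, 1*(-3)) - 156)*126 = (((-3)² - 2*(-3)) - 156)*126 = ((9 - 2*(-3)) - 156)*126 = ((9 + 6) - 156)*126 = (15 - 156)*126 = -141*126 = -17766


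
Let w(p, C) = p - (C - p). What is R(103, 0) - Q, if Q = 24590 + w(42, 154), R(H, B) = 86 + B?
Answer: -24434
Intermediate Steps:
w(p, C) = -C + 2*p (w(p, C) = p + (p - C) = -C + 2*p)
Q = 24520 (Q = 24590 + (-1*154 + 2*42) = 24590 + (-154 + 84) = 24590 - 70 = 24520)
R(103, 0) - Q = (86 + 0) - 1*24520 = 86 - 24520 = -24434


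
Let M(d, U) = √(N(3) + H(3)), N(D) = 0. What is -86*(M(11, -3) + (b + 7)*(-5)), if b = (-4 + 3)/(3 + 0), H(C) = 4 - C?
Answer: 8342/3 ≈ 2780.7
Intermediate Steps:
b = -⅓ (b = -1/3 = -1*⅓ = -⅓ ≈ -0.33333)
M(d, U) = 1 (M(d, U) = √(0 + (4 - 1*3)) = √(0 + (4 - 3)) = √(0 + 1) = √1 = 1)
-86*(M(11, -3) + (b + 7)*(-5)) = -86*(1 + (-⅓ + 7)*(-5)) = -86*(1 + (20/3)*(-5)) = -86*(1 - 100/3) = -86*(-97/3) = 8342/3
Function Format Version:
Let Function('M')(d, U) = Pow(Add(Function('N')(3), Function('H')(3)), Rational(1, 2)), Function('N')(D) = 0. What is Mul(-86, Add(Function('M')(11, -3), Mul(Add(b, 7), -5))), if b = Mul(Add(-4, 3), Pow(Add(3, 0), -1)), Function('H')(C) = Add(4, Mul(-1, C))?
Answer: Rational(8342, 3) ≈ 2780.7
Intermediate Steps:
b = Rational(-1, 3) (b = Mul(-1, Pow(3, -1)) = Mul(-1, Rational(1, 3)) = Rational(-1, 3) ≈ -0.33333)
Function('M')(d, U) = 1 (Function('M')(d, U) = Pow(Add(0, Add(4, Mul(-1, 3))), Rational(1, 2)) = Pow(Add(0, Add(4, -3)), Rational(1, 2)) = Pow(Add(0, 1), Rational(1, 2)) = Pow(1, Rational(1, 2)) = 1)
Mul(-86, Add(Function('M')(11, -3), Mul(Add(b, 7), -5))) = Mul(-86, Add(1, Mul(Add(Rational(-1, 3), 7), -5))) = Mul(-86, Add(1, Mul(Rational(20, 3), -5))) = Mul(-86, Add(1, Rational(-100, 3))) = Mul(-86, Rational(-97, 3)) = Rational(8342, 3)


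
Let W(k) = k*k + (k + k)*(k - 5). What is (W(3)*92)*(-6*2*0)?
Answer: 0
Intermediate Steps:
W(k) = k² + 2*k*(-5 + k) (W(k) = k² + (2*k)*(-5 + k) = k² + 2*k*(-5 + k))
(W(3)*92)*(-6*2*0) = ((3*(-10 + 3*3))*92)*(-6*2*0) = ((3*(-10 + 9))*92)*(-12*0) = ((3*(-1))*92)*0 = -3*92*0 = -276*0 = 0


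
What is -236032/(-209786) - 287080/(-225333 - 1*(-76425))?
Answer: 11921552242/3904851711 ≈ 3.0530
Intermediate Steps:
-236032/(-209786) - 287080/(-225333 - 1*(-76425)) = -236032*(-1/209786) - 287080/(-225333 + 76425) = 118016/104893 - 287080/(-148908) = 118016/104893 - 287080*(-1/148908) = 118016/104893 + 71770/37227 = 11921552242/3904851711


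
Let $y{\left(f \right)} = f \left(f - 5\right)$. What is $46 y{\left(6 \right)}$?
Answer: $276$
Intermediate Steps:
$y{\left(f \right)} = f \left(-5 + f\right)$
$46 y{\left(6 \right)} = 46 \cdot 6 \left(-5 + 6\right) = 46 \cdot 6 \cdot 1 = 46 \cdot 6 = 276$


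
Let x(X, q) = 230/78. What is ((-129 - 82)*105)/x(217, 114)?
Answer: -172809/23 ≈ -7513.4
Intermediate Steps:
x(X, q) = 115/39 (x(X, q) = 230*(1/78) = 115/39)
((-129 - 82)*105)/x(217, 114) = ((-129 - 82)*105)/(115/39) = -211*105*(39/115) = -22155*39/115 = -172809/23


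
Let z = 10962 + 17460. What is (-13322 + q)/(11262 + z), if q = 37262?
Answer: 1995/3307 ≈ 0.60327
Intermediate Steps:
z = 28422
(-13322 + q)/(11262 + z) = (-13322 + 37262)/(11262 + 28422) = 23940/39684 = 23940*(1/39684) = 1995/3307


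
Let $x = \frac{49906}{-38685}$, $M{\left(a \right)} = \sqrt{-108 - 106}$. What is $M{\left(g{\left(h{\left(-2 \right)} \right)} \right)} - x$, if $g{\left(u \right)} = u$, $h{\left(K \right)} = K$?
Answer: $\frac{49906}{38685} + i \sqrt{214} \approx 1.2901 + 14.629 i$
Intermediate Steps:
$M{\left(a \right)} = i \sqrt{214}$ ($M{\left(a \right)} = \sqrt{-214} = i \sqrt{214}$)
$x = - \frac{49906}{38685}$ ($x = 49906 \left(- \frac{1}{38685}\right) = - \frac{49906}{38685} \approx -1.2901$)
$M{\left(g{\left(h{\left(-2 \right)} \right)} \right)} - x = i \sqrt{214} - - \frac{49906}{38685} = i \sqrt{214} + \frac{49906}{38685} = \frac{49906}{38685} + i \sqrt{214}$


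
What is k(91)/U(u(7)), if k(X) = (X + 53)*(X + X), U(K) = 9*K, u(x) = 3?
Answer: 2912/3 ≈ 970.67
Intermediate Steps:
k(X) = 2*X*(53 + X) (k(X) = (53 + X)*(2*X) = 2*X*(53 + X))
k(91)/U(u(7)) = (2*91*(53 + 91))/((9*3)) = (2*91*144)/27 = 26208*(1/27) = 2912/3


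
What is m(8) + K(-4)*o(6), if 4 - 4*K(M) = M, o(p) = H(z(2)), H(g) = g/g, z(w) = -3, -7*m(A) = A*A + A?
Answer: -58/7 ≈ -8.2857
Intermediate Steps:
m(A) = -A/7 - A**2/7 (m(A) = -(A*A + A)/7 = -(A**2 + A)/7 = -(A + A**2)/7 = -A/7 - A**2/7)
H(g) = 1
o(p) = 1
K(M) = 1 - M/4
m(8) + K(-4)*o(6) = -1/7*8*(1 + 8) + (1 - 1/4*(-4))*1 = -1/7*8*9 + (1 + 1)*1 = -72/7 + 2*1 = -72/7 + 2 = -58/7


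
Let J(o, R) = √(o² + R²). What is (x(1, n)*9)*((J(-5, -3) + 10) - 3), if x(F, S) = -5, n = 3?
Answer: -315 - 45*√34 ≈ -577.39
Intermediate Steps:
J(o, R) = √(R² + o²)
(x(1, n)*9)*((J(-5, -3) + 10) - 3) = (-5*9)*((√((-3)² + (-5)²) + 10) - 3) = -45*((√(9 + 25) + 10) - 3) = -45*((√34 + 10) - 3) = -45*((10 + √34) - 3) = -45*(7 + √34) = -315 - 45*√34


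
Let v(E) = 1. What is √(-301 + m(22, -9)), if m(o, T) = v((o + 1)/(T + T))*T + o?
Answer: 12*I*√2 ≈ 16.971*I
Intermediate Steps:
m(o, T) = T + o (m(o, T) = 1*T + o = T + o)
√(-301 + m(22, -9)) = √(-301 + (-9 + 22)) = √(-301 + 13) = √(-288) = 12*I*√2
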